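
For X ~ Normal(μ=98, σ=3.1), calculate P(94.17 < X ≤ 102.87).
0.833580

We have X ~ Normal(μ=98, σ=3.1).

To find P(94.17 < X ≤ 102.87), we use:
P(94.17 < X ≤ 102.87) = P(X ≤ 102.87) - P(X ≤ 94.17)
                 = F(102.87) - F(94.17)
                 = 0.941905 - 0.108325
                 = 0.833580

So there's approximately a 83.4% chance that X falls in this range.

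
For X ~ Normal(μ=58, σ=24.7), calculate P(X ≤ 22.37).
0.074579

We have X ~ Normal(μ=58, σ=24.7).

The CDF gives us P(X ≤ k).

Using the CDF:
P(X ≤ 22.37) = 0.074579

This means there's approximately a 7.5% chance that X is at most 22.37.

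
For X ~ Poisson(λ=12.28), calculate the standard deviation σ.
3.5043

We have X ~ Poisson(λ=12.28).

For a Poisson distribution with λ=12.28:
σ = √Var(X) = 3.5043

The standard deviation is the square root of the variance.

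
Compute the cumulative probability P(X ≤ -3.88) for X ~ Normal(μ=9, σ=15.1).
0.196835

We have X ~ Normal(μ=9, σ=15.1).

The CDF gives us P(X ≤ k).

Using the CDF:
P(X ≤ -3.88) = 0.196835

This means there's approximately a 19.7% chance that X is at most -3.88.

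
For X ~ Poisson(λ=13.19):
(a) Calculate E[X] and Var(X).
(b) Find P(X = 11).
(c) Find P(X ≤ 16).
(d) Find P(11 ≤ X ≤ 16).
(a) E[X] = 13.1900, Var(X) = 13.1900
(b) P(X = 11) = 0.098445
(c) P(X ≤ 16) = 0.821539
(d) P(11 ≤ X ≤ 16) = 0.585814

We have X ~ Poisson(λ=13.19).

(a) Moments:
E[X] = 13.1900
Var(X) = 13.1900
σ = √Var(X) = 3.6318

(b) Point probability using PMF:
P(X = 11) = 0.098445

(c) Cumulative probability using CDF:
P(X ≤ 16) = F(16) = 0.821539

(d) Range probability:
P(11 ≤ X ≤ 16) = P(X ≤ 16) - P(X ≤ 10)
                   = F(16) - F(10)
                   = 0.821539 - 0.235725
                   = 0.585814

This means approximately 58.6% of outcomes fall in the interval [11, 16].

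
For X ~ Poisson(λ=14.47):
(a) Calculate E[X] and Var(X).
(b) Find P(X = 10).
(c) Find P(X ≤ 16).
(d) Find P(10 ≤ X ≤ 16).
(a) E[X] = 14.4700, Var(X) = 14.4700
(b) P(X = 10) = 0.057634
(c) P(X ≤ 16) = 0.713965
(d) P(10 ≤ X ≤ 16) = 0.625017

We have X ~ Poisson(λ=14.47).

(a) Moments:
E[X] = 14.4700
Var(X) = 14.4700
σ = √Var(X) = 3.8039

(b) Point probability using PMF:
P(X = 10) = 0.057634

(c) Cumulative probability using CDF:
P(X ≤ 16) = F(16) = 0.713965

(d) Range probability:
P(10 ≤ X ≤ 16) = P(X ≤ 16) - P(X ≤ 9)
                   = F(16) - F(9)
                   = 0.713965 - 0.088948
                   = 0.625017

This means approximately 62.5% of outcomes fall in the interval [10, 16].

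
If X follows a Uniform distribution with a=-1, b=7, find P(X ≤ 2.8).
0.475000

We have X ~ Uniform(a=-1, b=7).

The CDF gives us P(X ≤ k).

Using the CDF:
P(X ≤ 2.8) = 0.475000

This means there's approximately a 47.5% chance that X is at most 2.8.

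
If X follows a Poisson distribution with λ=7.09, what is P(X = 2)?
0.020947

We have X ~ Poisson(λ=7.09).

For a Poisson distribution, the PMF gives us the probability of each outcome.

Using the PMF formula:
P(X = 2) = 0.020947

Rounded to 4 decimal places: 0.0209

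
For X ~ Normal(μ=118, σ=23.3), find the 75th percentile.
133.7156

We have X ~ Normal(μ=118, σ=23.3).

We want to find x such that P(X ≤ x) = 0.75.

This is the 75th percentile, which means 75% of values fall below this point.

Using the inverse CDF (quantile function):
x = F⁻¹(0.75) = 133.7156

Verification: P(X ≤ 133.7156) = 0.75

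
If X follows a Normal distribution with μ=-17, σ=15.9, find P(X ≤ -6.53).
0.744889

We have X ~ Normal(μ=-17, σ=15.9).

The CDF gives us P(X ≤ k).

Using the CDF:
P(X ≤ -6.53) = 0.744889

This means there's approximately a 74.5% chance that X is at most -6.53.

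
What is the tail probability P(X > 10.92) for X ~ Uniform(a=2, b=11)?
0.008889

We have X ~ Uniform(a=2, b=11).

P(X > 10.92) = 1 - P(X ≤ 10.92)
                = 1 - F(10.92)
                = 1 - 0.991111
                = 0.008889

So there's approximately a 0.9% chance that X exceeds 10.92.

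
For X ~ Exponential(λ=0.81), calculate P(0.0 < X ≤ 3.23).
0.926927

We have X ~ Exponential(λ=0.81).

To find P(0.0 < X ≤ 3.23), we use:
P(0.0 < X ≤ 3.23) = P(X ≤ 3.23) - P(X ≤ 0.0)
                 = F(3.23) - F(0.0)
                 = 0.926927 - 0.000000
                 = 0.926927

So there's approximately a 92.7% chance that X falls in this range.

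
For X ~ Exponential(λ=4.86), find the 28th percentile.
0.0676

We have X ~ Exponential(λ=4.86).

We want to find x such that P(X ≤ x) = 0.28.

This is the 28th percentile, which means 28% of values fall below this point.

Using the inverse CDF (quantile function):
x = F⁻¹(0.28) = 0.0676

Verification: P(X ≤ 0.0676) = 0.28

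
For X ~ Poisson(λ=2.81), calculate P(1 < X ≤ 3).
0.460331

We have X ~ Poisson(λ=2.81).

To find P(1 < X ≤ 3), we use:
P(1 < X ≤ 3) = P(X ≤ 3) - P(X ≤ 1)
                 = F(3) - F(1)
                 = 0.689712 - 0.229381
                 = 0.460331

So there's approximately a 46.0% chance that X falls in this range.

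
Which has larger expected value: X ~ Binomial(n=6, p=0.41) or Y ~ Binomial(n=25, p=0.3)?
Y has larger mean (7.5000 > 2.4600)

Compute the expected value for each distribution:

X ~ Binomial(n=6, p=0.41):
E[X] = 2.4600

Y ~ Binomial(n=25, p=0.3):
E[Y] = 7.5000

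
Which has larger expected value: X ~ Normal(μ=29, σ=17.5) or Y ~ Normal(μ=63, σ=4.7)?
Y has larger mean (63.0000 > 29.0000)

Compute the expected value for each distribution:

X ~ Normal(μ=29, σ=17.5):
E[X] = 29.0000

Y ~ Normal(μ=63, σ=4.7):
E[Y] = 63.0000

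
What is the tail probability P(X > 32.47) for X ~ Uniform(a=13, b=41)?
0.304643

We have X ~ Uniform(a=13, b=41).

P(X > 32.47) = 1 - P(X ≤ 32.47)
                = 1 - F(32.47)
                = 1 - 0.695357
                = 0.304643

So there's approximately a 30.5% chance that X exceeds 32.47.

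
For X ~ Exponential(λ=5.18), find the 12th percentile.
0.0247

We have X ~ Exponential(λ=5.18).

We want to find x such that P(X ≤ x) = 0.12.

This is the 12th percentile, which means 12% of values fall below this point.

Using the inverse CDF (quantile function):
x = F⁻¹(0.12) = 0.0247

Verification: P(X ≤ 0.0247) = 0.12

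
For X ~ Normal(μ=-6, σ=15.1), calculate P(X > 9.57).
0.151241

We have X ~ Normal(μ=-6, σ=15.1).

P(X > 9.57) = 1 - P(X ≤ 9.57)
                = 1 - F(9.57)
                = 1 - 0.848759
                = 0.151241

So there's approximately a 15.1% chance that X exceeds 9.57.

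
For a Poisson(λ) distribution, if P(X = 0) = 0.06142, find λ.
λ = 2.7900

For a Poisson(λ) distribution, the PMF at 0 is:
P(X = 0) = λ^0 e^(-λ) / 0! = e^(-λ)

Given P(X = 0) = 0.06142:
e^(-λ) = 0.06142
-λ = ln(0.06142)
λ = -ln(0.06142) = 2.7900

Verification: e^(-2.7900) = 0.06142 ✓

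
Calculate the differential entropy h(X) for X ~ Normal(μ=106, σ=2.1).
2.1609 nats

We have X ~ Normal(μ=106, σ=2.1).

The differential entropy measures the uncertainty or information content of the distribution.

For a Normal distribution with μ=106, σ=2.1:
h(X) = 2.1609 nats

(In bits, this would be 3.1175 bits.)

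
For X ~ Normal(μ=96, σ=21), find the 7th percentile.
65.0084

We have X ~ Normal(μ=96, σ=21).

We want to find x such that P(X ≤ x) = 0.07.

This is the 7th percentile, which means 7% of values fall below this point.

Using the inverse CDF (quantile function):
x = F⁻¹(0.07) = 65.0084

Verification: P(X ≤ 65.0084) = 0.07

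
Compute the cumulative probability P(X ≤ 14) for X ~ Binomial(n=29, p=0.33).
0.971543

We have X ~ Binomial(n=29, p=0.33).

The CDF gives us P(X ≤ k).

Using the CDF:
P(X ≤ 14) = 0.971543

This means there's approximately a 97.2% chance that X is at most 14.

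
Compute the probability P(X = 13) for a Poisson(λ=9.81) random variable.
0.068705

We have X ~ Poisson(λ=9.81).

For a Poisson distribution, the PMF gives us the probability of each outcome.

Using the PMF formula:
P(X = 13) = 0.068705

Rounded to 4 decimal places: 0.0687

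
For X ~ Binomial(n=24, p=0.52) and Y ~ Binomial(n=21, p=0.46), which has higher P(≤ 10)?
Y has higher probability (P(Y ≤ 10) = 0.6449 > P(X ≤ 10) = 0.2093)

Compute P(≤ 10) for each distribution:

X ~ Binomial(n=24, p=0.52):
P(X ≤ 10) = 0.2093

Y ~ Binomial(n=21, p=0.46):
P(Y ≤ 10) = 0.6449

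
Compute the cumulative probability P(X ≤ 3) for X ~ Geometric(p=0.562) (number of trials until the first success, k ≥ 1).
0.915972

We have X ~ Geometric(p=0.562) (number of trials until the first success, k ≥ 1).

The CDF gives us P(X ≤ k).

Using the CDF:
P(X ≤ 3) = 0.915972

This means there's approximately a 91.6% chance that X is at most 3.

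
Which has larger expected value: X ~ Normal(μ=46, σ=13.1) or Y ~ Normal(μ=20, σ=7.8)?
X has larger mean (46.0000 > 20.0000)

Compute the expected value for each distribution:

X ~ Normal(μ=46, σ=13.1):
E[X] = 46.0000

Y ~ Normal(μ=20, σ=7.8):
E[Y] = 20.0000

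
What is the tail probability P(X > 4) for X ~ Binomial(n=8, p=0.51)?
0.385366

We have X ~ Binomial(n=8, p=0.51).

P(X > 4) = 1 - P(X ≤ 4)
                = 1 - F(4)
                = 1 - 0.614634
                = 0.385366

So there's approximately a 38.5% chance that X exceeds 4.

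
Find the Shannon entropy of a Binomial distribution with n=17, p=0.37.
2.1054 nats

We have X ~ Binomial(n=17, p=0.37).

The Shannon entropy measures the uncertainty or information content of the distribution.

For a Binomial distribution with n=17, p=0.37:
H(X) = 2.1054 nats

(In bits, this would be 3.0374 bits.)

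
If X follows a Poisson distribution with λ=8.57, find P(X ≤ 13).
0.945772

We have X ~ Poisson(λ=8.57).

The CDF gives us P(X ≤ k).

Using the CDF:
P(X ≤ 13) = 0.945772

This means there's approximately a 94.6% chance that X is at most 13.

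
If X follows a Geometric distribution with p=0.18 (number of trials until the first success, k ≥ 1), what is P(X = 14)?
0.013641

We have X ~ Geometric(p=0.18) (number of trials until the first success, k ≥ 1).

For a Geometric distribution, the PMF gives us the probability of each outcome.

Using the PMF formula:
P(X = 14) = 0.013641

Rounded to 4 decimal places: 0.0136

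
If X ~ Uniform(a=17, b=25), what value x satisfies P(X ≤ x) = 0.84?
23.7200

We have X ~ Uniform(a=17, b=25).

We want to find x such that P(X ≤ x) = 0.84.

This is the 84th percentile, which means 84% of values fall below this point.

Using the inverse CDF (quantile function):
x = F⁻¹(0.84) = 23.7200

Verification: P(X ≤ 23.7200) = 0.84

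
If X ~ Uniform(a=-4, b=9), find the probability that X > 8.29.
0.054615

We have X ~ Uniform(a=-4, b=9).

P(X > 8.29) = 1 - P(X ≤ 8.29)
                = 1 - F(8.29)
                = 1 - 0.945385
                = 0.054615

So there's approximately a 5.5% chance that X exceeds 8.29.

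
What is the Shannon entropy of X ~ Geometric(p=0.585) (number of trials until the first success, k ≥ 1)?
1.1600 nats

We have X ~ Geometric(p=0.585) (number of trials until the first success, k ≥ 1).

The Shannon entropy measures the uncertainty or information content of the distribution.

For a Geometric distribution with p=0.585 (number of trials until the first success, k ≥ 1):
H(X) = 1.1600 nats

(In bits, this would be 1.6736 bits.)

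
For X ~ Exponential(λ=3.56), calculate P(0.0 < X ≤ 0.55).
0.858860

We have X ~ Exponential(λ=3.56).

To find P(0.0 < X ≤ 0.55), we use:
P(0.0 < X ≤ 0.55) = P(X ≤ 0.55) - P(X ≤ 0.0)
                 = F(0.55) - F(0.0)
                 = 0.858860 - 0.000000
                 = 0.858860

So there's approximately a 85.9% chance that X falls in this range.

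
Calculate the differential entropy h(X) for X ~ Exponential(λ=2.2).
0.2115 nats

We have X ~ Exponential(λ=2.2).

The differential entropy measures the uncertainty or information content of the distribution.

For an Exponential distribution with λ=2.2:
h(X) = 0.2115 nats

(In bits, this would be 0.3052 bits.)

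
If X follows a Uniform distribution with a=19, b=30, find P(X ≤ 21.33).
0.211818

We have X ~ Uniform(a=19, b=30).

The CDF gives us P(X ≤ k).

Using the CDF:
P(X ≤ 21.33) = 0.211818

This means there's approximately a 21.2% chance that X is at most 21.33.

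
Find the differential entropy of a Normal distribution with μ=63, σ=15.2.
4.1402 nats

We have X ~ Normal(μ=63, σ=15.2).

The differential entropy measures the uncertainty or information content of the distribution.

For a Normal distribution with μ=63, σ=15.2:
h(X) = 4.1402 nats

(In bits, this would be 5.9731 bits.)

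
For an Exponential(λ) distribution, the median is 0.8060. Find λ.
λ = 0.8600

For X ~ Exponential(λ), the CDF is F(x) = 1 - e^(-λx).
The median m satisfies F(m) = 0.5:
1 - e^(-λm) = 0.5
e^(-λm) = 0.5
λm = ln(2)
m = ln(2) / λ

Given m = 0.8060:
λ = ln(2) / 0.8060 = 0.693147 / 0.8060 = 0.8600

Verification: ln(2) / 0.8600 = 0.8060 ✓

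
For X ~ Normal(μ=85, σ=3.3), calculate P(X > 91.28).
0.028518

We have X ~ Normal(μ=85, σ=3.3).

P(X > 91.28) = 1 - P(X ≤ 91.28)
                = 1 - F(91.28)
                = 1 - 0.971482
                = 0.028518

So there's approximately a 2.9% chance that X exceeds 91.28.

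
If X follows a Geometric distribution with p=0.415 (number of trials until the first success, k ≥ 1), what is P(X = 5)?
0.048604

We have X ~ Geometric(p=0.415) (number of trials until the first success, k ≥ 1).

For a Geometric distribution, the PMF gives us the probability of each outcome.

Using the PMF formula:
P(X = 5) = 0.048604

Rounded to 4 decimal places: 0.0486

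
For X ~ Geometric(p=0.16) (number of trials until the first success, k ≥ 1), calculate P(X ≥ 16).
0.073146

We have X ~ Geometric(p=0.16) (number of trials until the first success, k ≥ 1).

For discrete distributions, P(X ≥ 16) = 1 - P(X ≤ 15).

P(X ≤ 15) = 0.926854
P(X ≥ 16) = 1 - 0.926854 = 0.073146

So there's approximately a 7.3% chance that X is at least 16.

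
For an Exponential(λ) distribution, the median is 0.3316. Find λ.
λ = 2.0903

For X ~ Exponential(λ), the CDF is F(x) = 1 - e^(-λx).
The median m satisfies F(m) = 0.5:
1 - e^(-λm) = 0.5
e^(-λm) = 0.5
λm = ln(2)
m = ln(2) / λ

Given m = 0.3316:
λ = ln(2) / 0.3316 = 0.693147 / 0.3316 = 2.0903

Verification: ln(2) / 2.0903 = 0.3316 ✓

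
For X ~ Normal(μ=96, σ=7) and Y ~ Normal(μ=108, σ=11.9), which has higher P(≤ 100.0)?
X has higher probability (P(X ≤ 100.0) = 0.7161 > P(Y ≤ 100.0) = 0.2507)

Compute P(≤ 100.0) for each distribution:

X ~ Normal(μ=96, σ=7):
P(X ≤ 100.0) = 0.7161

Y ~ Normal(μ=108, σ=11.9):
P(Y ≤ 100.0) = 0.2507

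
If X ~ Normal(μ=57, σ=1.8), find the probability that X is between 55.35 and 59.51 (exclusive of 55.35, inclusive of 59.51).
0.738750

We have X ~ Normal(μ=57, σ=1.8).

To find P(55.35 < X ≤ 59.51), we use:
P(55.35 < X ≤ 59.51) = P(X ≤ 59.51) - P(X ≤ 55.35)
                 = F(59.51) - F(55.35)
                 = 0.918408 - 0.179659
                 = 0.738750

So there's approximately a 73.9% chance that X falls in this range.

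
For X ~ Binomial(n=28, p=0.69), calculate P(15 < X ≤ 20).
0.614826

We have X ~ Binomial(n=28, p=0.69).

To find P(15 < X ≤ 20), we use:
P(15 < X ≤ 20) = P(X ≤ 20) - P(X ≤ 15)
                 = F(20) - F(15)
                 = 0.677387 - 0.062561
                 = 0.614826

So there's approximately a 61.5% chance that X falls in this range.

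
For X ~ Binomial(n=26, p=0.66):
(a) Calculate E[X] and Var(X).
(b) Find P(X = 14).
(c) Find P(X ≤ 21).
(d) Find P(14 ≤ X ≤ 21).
(a) E[X] = 17.1600, Var(X) = 5.8344
(b) P(X = 14) = 0.068586
(c) P(X ≤ 21) = 0.969322
(d) P(14 ≤ X ≤ 21) = 0.901846

We have X ~ Binomial(n=26, p=0.66).

(a) Moments:
E[X] = 17.1600
Var(X) = 5.8344
σ = √Var(X) = 2.4155

(b) Point probability using PMF:
P(X = 14) = 0.068586

(c) Cumulative probability using CDF:
P(X ≤ 21) = F(21) = 0.969322

(d) Range probability:
P(14 ≤ X ≤ 21) = P(X ≤ 21) - P(X ≤ 13)
                   = F(21) - F(13)
                   = 0.969322 - 0.067476
                   = 0.901846

This means approximately 90.2% of outcomes fall in the interval [14, 21].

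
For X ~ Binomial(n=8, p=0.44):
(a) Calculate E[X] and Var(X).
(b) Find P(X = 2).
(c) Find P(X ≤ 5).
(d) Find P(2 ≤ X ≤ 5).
(a) E[X] = 3.5200, Var(X) = 1.9712
(b) P(X = 2) = 0.167183
(c) P(X ≤ 5) = 0.920575
(d) P(2 ≤ X ≤ 5) = 0.850110

We have X ~ Binomial(n=8, p=0.44).

(a) Moments:
E[X] = 3.5200
Var(X) = 1.9712
σ = √Var(X) = 1.4040

(b) Point probability using PMF:
P(X = 2) = 0.167183

(c) Cumulative probability using CDF:
P(X ≤ 5) = F(5) = 0.920575

(d) Range probability:
P(2 ≤ X ≤ 5) = P(X ≤ 5) - P(X ≤ 1)
                   = F(5) - F(1)
                   = 0.920575 - 0.070465
                   = 0.850110

This means approximately 85.0% of outcomes fall in the interval [2, 5].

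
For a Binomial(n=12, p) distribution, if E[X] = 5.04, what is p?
p = 0.42

For a Binomial(n, p) distribution:
E[X] = n × p

Given n = 12 and E[X] = 5.04:
5.04 = 12 × p
p = 5.04 / 12 = 0.42

Verification: Binomial(12, 0.42) has E[X] = 5.04 ✓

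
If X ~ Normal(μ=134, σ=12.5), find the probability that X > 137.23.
0.398049

We have X ~ Normal(μ=134, σ=12.5).

P(X > 137.23) = 1 - P(X ≤ 137.23)
                = 1 - F(137.23)
                = 1 - 0.601951
                = 0.398049

So there's approximately a 39.8% chance that X exceeds 137.23.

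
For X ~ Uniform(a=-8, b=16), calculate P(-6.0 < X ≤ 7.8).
0.575000

We have X ~ Uniform(a=-8, b=16).

To find P(-6.0 < X ≤ 7.8), we use:
P(-6.0 < X ≤ 7.8) = P(X ≤ 7.8) - P(X ≤ -6.0)
                 = F(7.8) - F(-6.0)
                 = 0.658333 - 0.083333
                 = 0.575000

So there's approximately a 57.5% chance that X falls in this range.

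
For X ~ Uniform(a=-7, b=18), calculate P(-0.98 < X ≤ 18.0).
0.759200

We have X ~ Uniform(a=-7, b=18).

To find P(-0.98 < X ≤ 18.0), we use:
P(-0.98 < X ≤ 18.0) = P(X ≤ 18.0) - P(X ≤ -0.98)
                 = F(18.0) - F(-0.98)
                 = 1.000000 - 0.240800
                 = 0.759200

So there's approximately a 75.9% chance that X falls in this range.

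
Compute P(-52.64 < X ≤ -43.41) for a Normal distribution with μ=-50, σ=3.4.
0.754967

We have X ~ Normal(μ=-50, σ=3.4).

To find P(-52.64 < X ≤ -43.41), we use:
P(-52.64 < X ≤ -43.41) = P(X ≤ -43.41) - P(X ≤ -52.64)
                 = F(-43.41) - F(-52.64)
                 = 0.973703 - 0.218736
                 = 0.754967

So there's approximately a 75.5% chance that X falls in this range.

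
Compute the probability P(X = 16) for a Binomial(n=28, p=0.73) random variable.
0.029697

We have X ~ Binomial(n=28, p=0.73).

For a Binomial distribution, the PMF gives us the probability of each outcome.

Using the PMF formula:
P(X = 16) = 0.029697

Rounded to 4 decimal places: 0.0297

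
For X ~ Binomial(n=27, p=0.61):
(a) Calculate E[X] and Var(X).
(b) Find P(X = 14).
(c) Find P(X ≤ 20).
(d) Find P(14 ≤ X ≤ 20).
(a) E[X] = 16.4700, Var(X) = 6.4233
(b) P(X = 14) = 0.095665
(c) P(X ≤ 20) = 0.947707
(d) P(14 ≤ X ≤ 20) = 0.826337

We have X ~ Binomial(n=27, p=0.61).

(a) Moments:
E[X] = 16.4700
Var(X) = 6.4233
σ = √Var(X) = 2.5344

(b) Point probability using PMF:
P(X = 14) = 0.095665

(c) Cumulative probability using CDF:
P(X ≤ 20) = F(20) = 0.947707

(d) Range probability:
P(14 ≤ X ≤ 20) = P(X ≤ 20) - P(X ≤ 13)
                   = F(20) - F(13)
                   = 0.947707 - 0.121369
                   = 0.826337

This means approximately 82.6% of outcomes fall in the interval [14, 20].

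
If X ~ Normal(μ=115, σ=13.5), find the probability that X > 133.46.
0.085749

We have X ~ Normal(μ=115, σ=13.5).

P(X > 133.46) = 1 - P(X ≤ 133.46)
                = 1 - F(133.46)
                = 1 - 0.914251
                = 0.085749

So there's approximately a 8.6% chance that X exceeds 133.46.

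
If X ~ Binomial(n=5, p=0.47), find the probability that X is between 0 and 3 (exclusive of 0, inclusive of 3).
0.805934

We have X ~ Binomial(n=5, p=0.47).

To find P(0 < X ≤ 3), we use:
P(0 < X ≤ 3) = P(X ≤ 3) - P(X ≤ 0)
                 = F(3) - F(0)
                 = 0.847754 - 0.041820
                 = 0.805934

So there's approximately a 80.6% chance that X falls in this range.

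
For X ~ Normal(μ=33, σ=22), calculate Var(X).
484.0000

We have X ~ Normal(μ=33, σ=22).

For a Normal distribution with μ=33, σ=22:
Var(X) = 484.0000

The variance measures the spread of the distribution around the mean.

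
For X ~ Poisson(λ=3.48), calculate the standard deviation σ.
1.8655

We have X ~ Poisson(λ=3.48).

For a Poisson distribution with λ=3.48:
σ = √Var(X) = 1.8655

The standard deviation is the square root of the variance.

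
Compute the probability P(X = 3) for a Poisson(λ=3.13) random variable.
0.223429

We have X ~ Poisson(λ=3.13).

For a Poisson distribution, the PMF gives us the probability of each outcome.

Using the PMF formula:
P(X = 3) = 0.223429

Rounded to 4 decimal places: 0.2234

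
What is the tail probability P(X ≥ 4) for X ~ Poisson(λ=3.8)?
0.526515

We have X ~ Poisson(λ=3.8).

For discrete distributions, P(X ≥ 4) = 1 - P(X ≤ 3).

P(X ≤ 3) = 0.473485
P(X ≥ 4) = 1 - 0.473485 = 0.526515

So there's approximately a 52.7% chance that X is at least 4.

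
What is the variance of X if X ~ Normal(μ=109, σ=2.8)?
7.8400

We have X ~ Normal(μ=109, σ=2.8).

For a Normal distribution with μ=109, σ=2.8:
Var(X) = 7.8400

The variance measures the spread of the distribution around the mean.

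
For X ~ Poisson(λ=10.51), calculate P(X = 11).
0.118043

We have X ~ Poisson(λ=10.51).

For a Poisson distribution, the PMF gives us the probability of each outcome.

Using the PMF formula:
P(X = 11) = 0.118043

Rounded to 4 decimal places: 0.1180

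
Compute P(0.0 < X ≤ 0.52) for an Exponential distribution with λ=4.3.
0.893115

We have X ~ Exponential(λ=4.3).

To find P(0.0 < X ≤ 0.52), we use:
P(0.0 < X ≤ 0.52) = P(X ≤ 0.52) - P(X ≤ 0.0)
                 = F(0.52) - F(0.0)
                 = 0.893115 - 0.000000
                 = 0.893115

So there's approximately a 89.3% chance that X falls in this range.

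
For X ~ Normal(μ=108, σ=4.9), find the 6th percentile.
100.3816

We have X ~ Normal(μ=108, σ=4.9).

We want to find x such that P(X ≤ x) = 0.06.

This is the 6th percentile, which means 6% of values fall below this point.

Using the inverse CDF (quantile function):
x = F⁻¹(0.06) = 100.3816

Verification: P(X ≤ 100.3816) = 0.06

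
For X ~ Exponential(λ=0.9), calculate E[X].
1.1111

We have X ~ Exponential(λ=0.9).

For an Exponential distribution with λ=0.9:
E[X] = 1.1111

This is the expected (average) value of X.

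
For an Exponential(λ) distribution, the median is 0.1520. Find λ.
λ = 4.5602

For X ~ Exponential(λ), the CDF is F(x) = 1 - e^(-λx).
The median m satisfies F(m) = 0.5:
1 - e^(-λm) = 0.5
e^(-λm) = 0.5
λm = ln(2)
m = ln(2) / λ

Given m = 0.1520:
λ = ln(2) / 0.1520 = 0.693147 / 0.1520 = 4.5602

Verification: ln(2) / 4.5602 = 0.1520 ✓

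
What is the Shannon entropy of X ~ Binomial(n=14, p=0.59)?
2.0274 nats

We have X ~ Binomial(n=14, p=0.59).

The Shannon entropy measures the uncertainty or information content of the distribution.

For a Binomial distribution with n=14, p=0.59:
H(X) = 2.0274 nats

(In bits, this would be 2.9249 bits.)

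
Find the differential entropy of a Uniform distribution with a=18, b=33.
2.7081 nats

We have X ~ Uniform(a=18, b=33).

The differential entropy measures the uncertainty or information content of the distribution.

For a Uniform distribution with a=18, b=33:
h(X) = 2.7081 nats

(In bits, this would be 3.9069 bits.)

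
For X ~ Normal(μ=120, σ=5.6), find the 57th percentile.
120.9877

We have X ~ Normal(μ=120, σ=5.6).

We want to find x such that P(X ≤ x) = 0.57.

This is the 57th percentile, which means 57% of values fall below this point.

Using the inverse CDF (quantile function):
x = F⁻¹(0.57) = 120.9877

Verification: P(X ≤ 120.9877) = 0.57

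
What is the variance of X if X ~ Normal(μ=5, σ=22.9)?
524.4100

We have X ~ Normal(μ=5, σ=22.9).

For a Normal distribution with μ=5, σ=22.9:
Var(X) = 524.4100

The variance measures the spread of the distribution around the mean.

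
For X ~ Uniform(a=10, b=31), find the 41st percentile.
18.6100

We have X ~ Uniform(a=10, b=31).

We want to find x such that P(X ≤ x) = 0.41.

This is the 41st percentile, which means 41% of values fall below this point.

Using the inverse CDF (quantile function):
x = F⁻¹(0.41) = 18.6100

Verification: P(X ≤ 18.6100) = 0.41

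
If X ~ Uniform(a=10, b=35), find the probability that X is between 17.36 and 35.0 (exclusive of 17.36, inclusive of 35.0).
0.705600

We have X ~ Uniform(a=10, b=35).

To find P(17.36 < X ≤ 35.0), we use:
P(17.36 < X ≤ 35.0) = P(X ≤ 35.0) - P(X ≤ 17.36)
                 = F(35.0) - F(17.36)
                 = 1.000000 - 0.294400
                 = 0.705600

So there's approximately a 70.6% chance that X falls in this range.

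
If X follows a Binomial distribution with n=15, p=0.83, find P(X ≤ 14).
0.938882

We have X ~ Binomial(n=15, p=0.83).

The CDF gives us P(X ≤ k).

Using the CDF:
P(X ≤ 14) = 0.938882

This means there's approximately a 93.9% chance that X is at most 14.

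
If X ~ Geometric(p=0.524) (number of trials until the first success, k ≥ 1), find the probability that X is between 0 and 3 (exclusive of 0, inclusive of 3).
0.892150

We have X ~ Geometric(p=0.524) (number of trials until the first success, k ≥ 1).

To find P(0 < X ≤ 3), we use:
P(0 < X ≤ 3) = P(X ≤ 3) - P(X ≤ 0)
                 = F(3) - F(0)
                 = 0.892150 - 0.000000
                 = 0.892150

So there's approximately a 89.2% chance that X falls in this range.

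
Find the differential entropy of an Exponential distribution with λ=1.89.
0.3634 nats

We have X ~ Exponential(λ=1.89).

The differential entropy measures the uncertainty or information content of the distribution.

For an Exponential distribution with λ=1.89:
h(X) = 0.3634 nats

(In bits, this would be 0.5243 bits.)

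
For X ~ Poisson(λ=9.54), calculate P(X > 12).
0.166966

We have X ~ Poisson(λ=9.54).

P(X > 12) = 1 - P(X ≤ 12)
                = 1 - F(12)
                = 1 - 0.833034
                = 0.166966

So there's approximately a 16.7% chance that X exceeds 12.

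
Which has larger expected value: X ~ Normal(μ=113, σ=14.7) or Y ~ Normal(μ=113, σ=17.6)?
They have equal mean (113.0000)

Compute the expected value for each distribution:

X ~ Normal(μ=113, σ=14.7):
E[X] = 113.0000

Y ~ Normal(μ=113, σ=17.6):
E[Y] = 113.0000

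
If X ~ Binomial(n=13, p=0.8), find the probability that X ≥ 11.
0.501652

We have X ~ Binomial(n=13, p=0.8).

For discrete distributions, P(X ≥ 11) = 1 - P(X ≤ 10).

P(X ≤ 10) = 0.498348
P(X ≥ 11) = 1 - 0.498348 = 0.501652

So there's approximately a 50.2% chance that X is at least 11.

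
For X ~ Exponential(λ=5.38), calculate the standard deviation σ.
0.1859

We have X ~ Exponential(λ=5.38).

For an Exponential distribution with λ=5.38:
σ = √Var(X) = 0.1859

The standard deviation is the square root of the variance.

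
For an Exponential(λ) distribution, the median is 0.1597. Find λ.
λ = 4.3403

For X ~ Exponential(λ), the CDF is F(x) = 1 - e^(-λx).
The median m satisfies F(m) = 0.5:
1 - e^(-λm) = 0.5
e^(-λm) = 0.5
λm = ln(2)
m = ln(2) / λ

Given m = 0.1597:
λ = ln(2) / 0.1597 = 0.693147 / 0.1597 = 4.3403

Verification: ln(2) / 4.3403 = 0.1597 ✓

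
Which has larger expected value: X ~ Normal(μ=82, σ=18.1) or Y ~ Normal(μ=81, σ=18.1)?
X has larger mean (82.0000 > 81.0000)

Compute the expected value for each distribution:

X ~ Normal(μ=82, σ=18.1):
E[X] = 82.0000

Y ~ Normal(μ=81, σ=18.1):
E[Y] = 81.0000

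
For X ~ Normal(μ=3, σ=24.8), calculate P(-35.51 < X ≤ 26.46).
0.767685

We have X ~ Normal(μ=3, σ=24.8).

To find P(-35.51 < X ≤ 26.46), we use:
P(-35.51 < X ≤ 26.46) = P(X ≤ 26.46) - P(X ≤ -35.51)
                 = F(26.46) - F(-35.51)
                 = 0.827917 - 0.060233
                 = 0.767685

So there's approximately a 76.8% chance that X falls in this range.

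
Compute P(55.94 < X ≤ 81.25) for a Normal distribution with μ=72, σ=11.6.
0.704289

We have X ~ Normal(μ=72, σ=11.6).

To find P(55.94 < X ≤ 81.25), we use:
P(55.94 < X ≤ 81.25) = P(X ≤ 81.25) - P(X ≤ 55.94)
                 = F(81.25) - F(55.94)
                 = 0.787395 - 0.083105
                 = 0.704289

So there's approximately a 70.4% chance that X falls in this range.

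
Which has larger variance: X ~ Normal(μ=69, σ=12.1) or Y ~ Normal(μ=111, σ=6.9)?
X has larger variance (146.4100 > 47.6100)

Compute the variance for each distribution:

X ~ Normal(μ=69, σ=12.1):
Var(X) = 146.4100

Y ~ Normal(μ=111, σ=6.9):
Var(Y) = 47.6100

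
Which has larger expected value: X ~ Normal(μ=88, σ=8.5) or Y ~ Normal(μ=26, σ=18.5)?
X has larger mean (88.0000 > 26.0000)

Compute the expected value for each distribution:

X ~ Normal(μ=88, σ=8.5):
E[X] = 88.0000

Y ~ Normal(μ=26, σ=18.5):
E[Y] = 26.0000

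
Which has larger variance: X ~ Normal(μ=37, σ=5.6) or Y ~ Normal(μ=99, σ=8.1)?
Y has larger variance (65.6100 > 31.3600)

Compute the variance for each distribution:

X ~ Normal(μ=37, σ=5.6):
Var(X) = 31.3600

Y ~ Normal(μ=99, σ=8.1):
Var(Y) = 65.6100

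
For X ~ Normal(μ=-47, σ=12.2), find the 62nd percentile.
-43.2731

We have X ~ Normal(μ=-47, σ=12.2).

We want to find x such that P(X ≤ x) = 0.62.

This is the 62nd percentile, which means 62% of values fall below this point.

Using the inverse CDF (quantile function):
x = F⁻¹(0.62) = -43.2731

Verification: P(X ≤ -43.2731) = 0.62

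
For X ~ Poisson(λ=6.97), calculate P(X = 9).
0.100531

We have X ~ Poisson(λ=6.97).

For a Poisson distribution, the PMF gives us the probability of each outcome.

Using the PMF formula:
P(X = 9) = 0.100531

Rounded to 4 decimal places: 0.1005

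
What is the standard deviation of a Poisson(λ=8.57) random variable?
2.9275

We have X ~ Poisson(λ=8.57).

For a Poisson distribution with λ=8.57:
σ = √Var(X) = 2.9275

The standard deviation is the square root of the variance.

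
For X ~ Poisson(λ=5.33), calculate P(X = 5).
0.173646

We have X ~ Poisson(λ=5.33).

For a Poisson distribution, the PMF gives us the probability of each outcome.

Using the PMF formula:
P(X = 5) = 0.173646

Rounded to 4 decimal places: 0.1736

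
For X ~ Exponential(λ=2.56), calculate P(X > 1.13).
0.055421

We have X ~ Exponential(λ=2.56).

P(X > 1.13) = 1 - P(X ≤ 1.13)
                = 1 - F(1.13)
                = 1 - 0.944579
                = 0.055421

So there's approximately a 5.5% chance that X exceeds 1.13.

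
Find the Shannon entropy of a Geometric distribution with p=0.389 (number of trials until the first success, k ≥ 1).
1.7180 nats

We have X ~ Geometric(p=0.389) (number of trials until the first success, k ≥ 1).

The Shannon entropy measures the uncertainty or information content of the distribution.

For a Geometric distribution with p=0.389 (number of trials until the first success, k ≥ 1):
H(X) = 1.7180 nats

(In bits, this would be 2.4785 bits.)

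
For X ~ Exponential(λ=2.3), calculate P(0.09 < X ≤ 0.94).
0.697925

We have X ~ Exponential(λ=2.3).

To find P(0.09 < X ≤ 0.94), we use:
P(0.09 < X ≤ 0.94) = P(X ≤ 0.94) - P(X ≤ 0.09)
                 = F(0.94) - F(0.09)
                 = 0.884905 - 0.186980
                 = 0.697925

So there's approximately a 69.8% chance that X falls in this range.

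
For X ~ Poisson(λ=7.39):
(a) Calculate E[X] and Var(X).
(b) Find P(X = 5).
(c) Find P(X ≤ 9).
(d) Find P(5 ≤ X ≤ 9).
(a) E[X] = 7.3900, Var(X) = 7.3900
(b) P(X = 5) = 0.113398
(c) P(X ≤ 9) = 0.788855
(d) P(5 ≤ X ≤ 9) = 0.648564

We have X ~ Poisson(λ=7.39).

(a) Moments:
E[X] = 7.3900
Var(X) = 7.3900
σ = √Var(X) = 2.7185

(b) Point probability using PMF:
P(X = 5) = 0.113398

(c) Cumulative probability using CDF:
P(X ≤ 9) = F(9) = 0.788855

(d) Range probability:
P(5 ≤ X ≤ 9) = P(X ≤ 9) - P(X ≤ 4)
                   = F(9) - F(4)
                   = 0.788855 - 0.140291
                   = 0.648564

This means approximately 64.9% of outcomes fall in the interval [5, 9].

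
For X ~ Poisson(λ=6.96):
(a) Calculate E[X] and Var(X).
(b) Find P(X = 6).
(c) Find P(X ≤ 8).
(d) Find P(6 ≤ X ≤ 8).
(a) E[X] = 6.9600, Var(X) = 6.9600
(b) P(X = 6) = 0.149842
(c) P(X ≤ 8) = 0.734291
(d) P(6 ≤ X ≤ 8) = 0.428445

We have X ~ Poisson(λ=6.96).

(a) Moments:
E[X] = 6.9600
Var(X) = 6.9600
σ = √Var(X) = 2.6382

(b) Point probability using PMF:
P(X = 6) = 0.149842

(c) Cumulative probability using CDF:
P(X ≤ 8) = F(8) = 0.734291

(d) Range probability:
P(6 ≤ X ≤ 8) = P(X ≤ 8) - P(X ≤ 5)
                   = F(8) - F(5)
                   = 0.734291 - 0.305846
                   = 0.428445

This means approximately 42.8% of outcomes fall in the interval [6, 8].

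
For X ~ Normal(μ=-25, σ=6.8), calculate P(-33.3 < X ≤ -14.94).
0.819364

We have X ~ Normal(μ=-25, σ=6.8).

To find P(-33.3 < X ≤ -14.94), we use:
P(-33.3 < X ≤ -14.94) = P(X ≤ -14.94) - P(X ≤ -33.3)
                 = F(-14.94) - F(-33.3)
                 = 0.930485 - 0.111121
                 = 0.819364

So there's approximately a 81.9% chance that X falls in this range.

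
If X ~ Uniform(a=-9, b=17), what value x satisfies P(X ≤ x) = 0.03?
-8.2200

We have X ~ Uniform(a=-9, b=17).

We want to find x such that P(X ≤ x) = 0.03.

This is the 3rd percentile, which means 3% of values fall below this point.

Using the inverse CDF (quantile function):
x = F⁻¹(0.03) = -8.2200

Verification: P(X ≤ -8.2200) = 0.03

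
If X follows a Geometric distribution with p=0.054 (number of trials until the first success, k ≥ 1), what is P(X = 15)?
0.024824

We have X ~ Geometric(p=0.054) (number of trials until the first success, k ≥ 1).

For a Geometric distribution, the PMF gives us the probability of each outcome.

Using the PMF formula:
P(X = 15) = 0.024824

Rounded to 4 decimal places: 0.0248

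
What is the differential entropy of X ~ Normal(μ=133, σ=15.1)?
4.1336 nats

We have X ~ Normal(μ=133, σ=15.1).

The differential entropy measures the uncertainty or information content of the distribution.

For a Normal distribution with μ=133, σ=15.1:
h(X) = 4.1336 nats

(In bits, this would be 5.9636 bits.)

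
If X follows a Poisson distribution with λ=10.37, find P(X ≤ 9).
0.412576

We have X ~ Poisson(λ=10.37).

The CDF gives us P(X ≤ k).

Using the CDF:
P(X ≤ 9) = 0.412576

This means there's approximately a 41.3% chance that X is at most 9.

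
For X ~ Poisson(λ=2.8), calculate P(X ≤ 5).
0.934890

We have X ~ Poisson(λ=2.8).

The CDF gives us P(X ≤ k).

Using the CDF:
P(X ≤ 5) = 0.934890

This means there's approximately a 93.5% chance that X is at most 5.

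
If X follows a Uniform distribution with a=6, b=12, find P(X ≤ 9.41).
0.568333

We have X ~ Uniform(a=6, b=12).

The CDF gives us P(X ≤ k).

Using the CDF:
P(X ≤ 9.41) = 0.568333

This means there's approximately a 56.8% chance that X is at most 9.41.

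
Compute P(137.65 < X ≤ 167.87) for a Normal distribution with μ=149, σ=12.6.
0.749035

We have X ~ Normal(μ=149, σ=12.6).

To find P(137.65 < X ≤ 167.87), we use:
P(137.65 < X ≤ 167.87) = P(X ≤ 167.87) - P(X ≤ 137.65)
                 = F(167.87) - F(137.65)
                 = 0.932884 - 0.183849
                 = 0.749035

So there's approximately a 74.9% chance that X falls in this range.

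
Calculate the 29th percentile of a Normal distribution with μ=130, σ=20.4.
118.7110

We have X ~ Normal(μ=130, σ=20.4).

We want to find x such that P(X ≤ x) = 0.29.

This is the 29th percentile, which means 29% of values fall below this point.

Using the inverse CDF (quantile function):
x = F⁻¹(0.29) = 118.7110

Verification: P(X ≤ 118.7110) = 0.29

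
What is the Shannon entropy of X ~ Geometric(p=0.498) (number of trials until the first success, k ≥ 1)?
1.3918 nats

We have X ~ Geometric(p=0.498) (number of trials until the first success, k ≥ 1).

The Shannon entropy measures the uncertainty or information content of the distribution.

For a Geometric distribution with p=0.498 (number of trials until the first success, k ≥ 1):
H(X) = 1.3918 nats

(In bits, this would be 2.0080 bits.)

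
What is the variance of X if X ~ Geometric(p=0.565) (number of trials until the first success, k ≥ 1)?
1.3627

We have X ~ Geometric(p=0.565) (number of trials until the first success, k ≥ 1).

For a Geometric distribution with p=0.565 (number of trials until the first success, k ≥ 1):
Var(X) = 1.3627

The variance measures the spread of the distribution around the mean.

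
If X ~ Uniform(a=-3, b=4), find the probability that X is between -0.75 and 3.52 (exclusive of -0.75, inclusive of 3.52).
0.610000

We have X ~ Uniform(a=-3, b=4).

To find P(-0.75 < X ≤ 3.52), we use:
P(-0.75 < X ≤ 3.52) = P(X ≤ 3.52) - P(X ≤ -0.75)
                 = F(3.52) - F(-0.75)
                 = 0.931429 - 0.321429
                 = 0.610000

So there's approximately a 61.0% chance that X falls in this range.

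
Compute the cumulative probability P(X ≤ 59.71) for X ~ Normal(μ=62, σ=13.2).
0.431135

We have X ~ Normal(μ=62, σ=13.2).

The CDF gives us P(X ≤ k).

Using the CDF:
P(X ≤ 59.71) = 0.431135

This means there's approximately a 43.1% chance that X is at most 59.71.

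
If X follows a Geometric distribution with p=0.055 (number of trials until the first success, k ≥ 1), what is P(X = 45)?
0.004564

We have X ~ Geometric(p=0.055) (number of trials until the first success, k ≥ 1).

For a Geometric distribution, the PMF gives us the probability of each outcome.

Using the PMF formula:
P(X = 45) = 0.004564

Rounded to 4 decimal places: 0.0046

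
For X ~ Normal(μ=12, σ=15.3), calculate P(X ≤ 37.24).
0.950495

We have X ~ Normal(μ=12, σ=15.3).

The CDF gives us P(X ≤ k).

Using the CDF:
P(X ≤ 37.24) = 0.950495

This means there's approximately a 95.0% chance that X is at most 37.24.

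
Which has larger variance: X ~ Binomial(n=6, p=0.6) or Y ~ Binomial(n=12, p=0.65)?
Y has larger variance (2.7300 > 1.4400)

Compute the variance for each distribution:

X ~ Binomial(n=6, p=0.6):
Var(X) = 1.4400

Y ~ Binomial(n=12, p=0.65):
Var(Y) = 2.7300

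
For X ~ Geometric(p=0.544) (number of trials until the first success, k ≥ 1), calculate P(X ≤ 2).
0.792064

We have X ~ Geometric(p=0.544) (number of trials until the first success, k ≥ 1).

The CDF gives us P(X ≤ k).

Using the CDF:
P(X ≤ 2) = 0.792064

This means there's approximately a 79.2% chance that X is at most 2.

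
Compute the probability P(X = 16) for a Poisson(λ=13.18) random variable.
0.074821

We have X ~ Poisson(λ=13.18).

For a Poisson distribution, the PMF gives us the probability of each outcome.

Using the PMF formula:
P(X = 16) = 0.074821

Rounded to 4 decimal places: 0.0748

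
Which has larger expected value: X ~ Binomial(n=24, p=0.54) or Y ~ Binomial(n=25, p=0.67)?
Y has larger mean (16.7500 > 12.9600)

Compute the expected value for each distribution:

X ~ Binomial(n=24, p=0.54):
E[X] = 12.9600

Y ~ Binomial(n=25, p=0.67):
E[Y] = 16.7500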